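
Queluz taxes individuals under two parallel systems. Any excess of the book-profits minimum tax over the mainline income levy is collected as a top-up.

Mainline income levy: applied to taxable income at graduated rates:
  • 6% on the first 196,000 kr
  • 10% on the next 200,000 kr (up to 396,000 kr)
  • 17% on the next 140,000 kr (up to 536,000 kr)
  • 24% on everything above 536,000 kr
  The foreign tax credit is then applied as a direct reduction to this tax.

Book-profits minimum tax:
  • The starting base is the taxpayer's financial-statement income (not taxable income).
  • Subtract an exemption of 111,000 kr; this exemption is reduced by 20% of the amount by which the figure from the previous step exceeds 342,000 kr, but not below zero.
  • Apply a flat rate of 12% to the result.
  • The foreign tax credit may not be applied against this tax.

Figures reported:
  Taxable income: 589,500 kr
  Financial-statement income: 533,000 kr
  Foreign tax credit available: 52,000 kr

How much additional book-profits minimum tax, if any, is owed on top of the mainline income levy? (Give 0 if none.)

38,824 kr

Mainline income levy:
  196,000 kr × 6% = 11,760 kr
  200,000 kr × 10% = 20,000 kr
  140,000 kr × 17% = 23,800 kr
  53,500 kr × 24% = 12,840 kr
  → 68,400 kr
  Less foreign tax credit 52,000 kr → 16,400 kr

Book-profits minimum tax:
  Base (financial-statement income): 533,000 kr
  Exemption: 111,000 kr − 20% × (533,000 kr − 342,000 kr) = 111,000 kr − 38,200 kr = 72,800 kr
  Base: 533,000 kr − 72,800 kr = 460,200 kr
  460,200 kr × 12% = 55,224 kr

Excess of book-profits minimum tax over mainline income levy: 55,224 kr − 16,400 kr = 38,824 kr.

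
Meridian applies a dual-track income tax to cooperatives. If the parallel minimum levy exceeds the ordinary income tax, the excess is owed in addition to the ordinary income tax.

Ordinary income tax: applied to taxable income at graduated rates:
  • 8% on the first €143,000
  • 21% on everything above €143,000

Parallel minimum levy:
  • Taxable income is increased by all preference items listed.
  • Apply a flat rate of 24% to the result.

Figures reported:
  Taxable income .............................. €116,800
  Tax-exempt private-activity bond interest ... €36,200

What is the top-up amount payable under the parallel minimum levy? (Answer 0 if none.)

Parallel minimum levy:
  Adjusted income: €116,800 + €36,200 = €153,000
  €153,000 × 24% = €36,720

Ordinary income tax:
  €116,800 × 8% = €9,344

Excess of parallel minimum levy over ordinary income tax: €36,720 − €9,344 = €27,376.

€27,376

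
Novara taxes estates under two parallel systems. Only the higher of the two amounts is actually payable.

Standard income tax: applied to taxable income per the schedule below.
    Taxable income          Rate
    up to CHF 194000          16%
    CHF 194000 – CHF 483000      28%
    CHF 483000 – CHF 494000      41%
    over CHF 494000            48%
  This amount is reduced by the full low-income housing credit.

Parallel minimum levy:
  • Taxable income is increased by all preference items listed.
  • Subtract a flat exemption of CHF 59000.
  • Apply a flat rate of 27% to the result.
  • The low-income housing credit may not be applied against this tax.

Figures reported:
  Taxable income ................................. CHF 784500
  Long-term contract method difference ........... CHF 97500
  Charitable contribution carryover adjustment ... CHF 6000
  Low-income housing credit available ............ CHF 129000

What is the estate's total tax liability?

CHF 223830

Standard income tax:
  CHF 194000 × 16% = CHF 31040
  CHF 289000 × 28% = CHF 80920
  CHF 11000 × 41% = CHF 4510
  CHF 290500 × 48% = CHF 139440
  → CHF 255910
  Less low-income housing credit CHF 129000 → CHF 126910

Parallel minimum levy:
  Adjusted income: CHF 784500 + CHF 97500 + CHF 6000 = CHF 888000
  Less exemption CHF 59000 → base CHF 829000
  CHF 829000 × 27% = CHF 223830

CHF 223830 > CHF 126910, so the parallel minimum levy is the binding amount.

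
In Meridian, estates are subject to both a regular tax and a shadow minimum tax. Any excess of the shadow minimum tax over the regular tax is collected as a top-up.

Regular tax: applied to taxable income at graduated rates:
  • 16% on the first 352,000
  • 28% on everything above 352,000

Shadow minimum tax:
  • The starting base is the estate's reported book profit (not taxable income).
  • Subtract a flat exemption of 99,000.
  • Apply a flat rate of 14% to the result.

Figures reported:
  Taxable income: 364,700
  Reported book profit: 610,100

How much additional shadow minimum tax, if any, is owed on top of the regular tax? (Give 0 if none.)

Shadow minimum tax:
  Base (reported book profit): 610,100
  Less exemption 99,000 → base 511,100
  511,100 × 14% = 71,554

Regular tax:
  352,000 × 16% = 56,320
  12,700 × 28% = 3,556
  → 59,876

Excess of shadow minimum tax over regular tax: 71,554 − 59,876 = 11,678.

11,678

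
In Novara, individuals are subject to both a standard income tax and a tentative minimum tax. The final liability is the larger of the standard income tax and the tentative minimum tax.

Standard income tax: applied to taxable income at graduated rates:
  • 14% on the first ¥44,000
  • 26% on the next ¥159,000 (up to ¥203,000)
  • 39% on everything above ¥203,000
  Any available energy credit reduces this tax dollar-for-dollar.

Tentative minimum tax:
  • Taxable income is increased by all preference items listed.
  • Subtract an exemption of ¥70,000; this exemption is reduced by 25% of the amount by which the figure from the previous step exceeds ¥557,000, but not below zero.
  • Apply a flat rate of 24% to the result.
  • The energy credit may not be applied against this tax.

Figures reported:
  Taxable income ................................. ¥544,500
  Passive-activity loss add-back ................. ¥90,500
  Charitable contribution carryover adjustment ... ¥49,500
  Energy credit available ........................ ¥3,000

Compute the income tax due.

¥177,685

Standard income tax:
  ¥44,000 × 14% = ¥6,160
  ¥159,000 × 26% = ¥41,340
  ¥341,500 × 39% = ¥133,185
  → ¥180,685
  Less energy credit ¥3,000 → ¥177,685

Tentative minimum tax:
  Adjusted income: ¥544,500 + ¥90,500 + ¥49,500 = ¥684,500
  Exemption: ¥70,000 − 25% × (¥684,500 − ¥557,000) = ¥70,000 − ¥31,875 = ¥38,125
  Base: ¥684,500 − ¥38,125 = ¥646,375
  ¥646,375 × 24% = ¥155,130

¥177,685 > ¥155,130, so the standard income tax governs.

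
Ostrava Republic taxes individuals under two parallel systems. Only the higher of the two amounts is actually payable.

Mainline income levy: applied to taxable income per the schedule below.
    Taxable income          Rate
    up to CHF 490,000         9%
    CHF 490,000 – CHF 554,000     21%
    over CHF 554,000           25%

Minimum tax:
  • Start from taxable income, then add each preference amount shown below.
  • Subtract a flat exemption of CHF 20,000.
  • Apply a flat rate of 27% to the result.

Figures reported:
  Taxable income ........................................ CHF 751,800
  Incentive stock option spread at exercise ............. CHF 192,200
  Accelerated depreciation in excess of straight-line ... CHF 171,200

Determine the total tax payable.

Mainline income levy:
  CHF 490,000 × 9% = CHF 44,100
  CHF 64,000 × 21% = CHF 13,440
  CHF 197,800 × 25% = CHF 49,450
  → CHF 106,990

Minimum tax:
  Adjusted income: CHF 751,800 + CHF 192,200 + CHF 171,200 = CHF 1,115,200
  Less exemption CHF 20,000 → base CHF 1,095,200
  CHF 1,095,200 × 27% = CHF 295,704

CHF 295,704 > CHF 106,990, so the minimum tax is the binding amount.

CHF 295,704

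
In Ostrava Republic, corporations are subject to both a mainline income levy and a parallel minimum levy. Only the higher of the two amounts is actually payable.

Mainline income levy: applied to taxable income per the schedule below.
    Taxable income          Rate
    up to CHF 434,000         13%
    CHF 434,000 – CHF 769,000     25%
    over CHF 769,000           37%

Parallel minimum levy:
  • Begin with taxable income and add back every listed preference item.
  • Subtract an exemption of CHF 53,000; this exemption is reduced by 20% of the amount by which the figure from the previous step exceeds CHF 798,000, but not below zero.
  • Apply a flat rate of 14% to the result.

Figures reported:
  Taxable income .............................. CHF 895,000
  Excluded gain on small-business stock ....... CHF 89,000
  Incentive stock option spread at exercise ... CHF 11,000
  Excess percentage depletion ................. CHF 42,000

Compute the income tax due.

Mainline income levy:
  CHF 434,000 × 13% = CHF 56,420
  CHF 335,000 × 25% = CHF 83,750
  CHF 126,000 × 37% = CHF 46,620
  → CHF 186,790

Parallel minimum levy:
  Adjusted income: CHF 895,000 + CHF 89,000 + CHF 11,000 + CHF 42,000 = CHF 1,037,000
  Exemption: CHF 53,000 − 20% × (CHF 1,037,000 − CHF 798,000) = CHF 53,000 − CHF 47,800 = CHF 5,200
  Base: CHF 1,037,000 − CHF 5,200 = CHF 1,031,800
  CHF 1,031,800 × 14% = CHF 144,452

CHF 186,790 > CHF 144,452, so the mainline income levy governs.

CHF 186,790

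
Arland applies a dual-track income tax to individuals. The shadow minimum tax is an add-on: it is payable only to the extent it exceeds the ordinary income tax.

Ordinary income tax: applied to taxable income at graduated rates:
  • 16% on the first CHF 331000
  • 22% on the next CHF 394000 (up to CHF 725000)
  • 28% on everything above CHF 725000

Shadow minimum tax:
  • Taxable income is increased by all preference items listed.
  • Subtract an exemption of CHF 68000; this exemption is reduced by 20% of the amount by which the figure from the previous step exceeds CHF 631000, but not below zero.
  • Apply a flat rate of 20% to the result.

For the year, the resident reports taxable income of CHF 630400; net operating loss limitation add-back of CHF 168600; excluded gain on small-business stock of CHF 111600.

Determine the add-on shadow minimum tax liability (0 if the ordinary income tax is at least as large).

CHF 60876

Shadow minimum tax:
  Adjusted income: CHF 630400 + CHF 168600 + CHF 111600 = CHF 910600
  Exemption: CHF 68000 − 20% × (CHF 910600 − CHF 631000) = CHF 68000 − CHF 55920 = CHF 12080
  Base: CHF 910600 − CHF 12080 = CHF 898520
  CHF 898520 × 20% = CHF 179704

Ordinary income tax:
  CHF 331000 × 16% = CHF 52960
  CHF 299400 × 22% = CHF 65868
  → CHF 118828

Excess of shadow minimum tax over ordinary income tax: CHF 179704 − CHF 118828 = CHF 60876.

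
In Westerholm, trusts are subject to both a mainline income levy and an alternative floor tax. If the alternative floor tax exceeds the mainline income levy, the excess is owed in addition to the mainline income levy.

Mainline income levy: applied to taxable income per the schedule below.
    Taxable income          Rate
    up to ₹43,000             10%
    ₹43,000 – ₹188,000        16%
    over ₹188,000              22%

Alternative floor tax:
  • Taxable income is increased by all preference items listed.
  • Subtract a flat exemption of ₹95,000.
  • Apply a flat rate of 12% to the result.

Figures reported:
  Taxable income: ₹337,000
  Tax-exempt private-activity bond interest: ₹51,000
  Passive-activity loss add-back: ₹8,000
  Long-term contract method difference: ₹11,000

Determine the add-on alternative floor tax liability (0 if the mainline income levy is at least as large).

₹0

Alternative floor tax:
  Adjusted income: ₹337,000 + ₹51,000 + ₹8,000 + ₹11,000 = ₹407,000
  Less exemption ₹95,000 → base ₹312,000
  ₹312,000 × 12% = ₹37,440

Mainline income levy:
  ₹43,000 × 10% = ₹4,300
  ₹145,000 × 16% = ₹23,200
  ₹149,000 × 22% = ₹32,780
  → ₹60,280

₹37,440 ≤ ₹60,280, so no add-on is due.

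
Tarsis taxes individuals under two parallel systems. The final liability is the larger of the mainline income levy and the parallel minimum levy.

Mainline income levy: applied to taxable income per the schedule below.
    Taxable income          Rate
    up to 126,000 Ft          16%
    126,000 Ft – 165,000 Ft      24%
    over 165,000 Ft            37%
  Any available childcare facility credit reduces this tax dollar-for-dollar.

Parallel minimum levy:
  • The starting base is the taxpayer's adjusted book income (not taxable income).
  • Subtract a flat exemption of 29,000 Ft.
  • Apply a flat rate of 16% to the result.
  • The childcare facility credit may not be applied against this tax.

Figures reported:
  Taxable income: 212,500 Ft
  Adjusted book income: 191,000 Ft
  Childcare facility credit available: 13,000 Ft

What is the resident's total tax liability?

34,095 Ft

Mainline income levy:
  126,000 Ft × 16% = 20,160 Ft
  39,000 Ft × 24% = 9,360 Ft
  47,500 Ft × 37% = 17,575 Ft
  → 47,095 Ft
  Less childcare facility credit 13,000 Ft → 34,095 Ft

Parallel minimum levy:
  Base (adjusted book income): 191,000 Ft
  Less exemption 29,000 Ft → base 162,000 Ft
  162,000 Ft × 16% = 25,920 Ft

34,095 Ft > 25,920 Ft, so the mainline income levy governs.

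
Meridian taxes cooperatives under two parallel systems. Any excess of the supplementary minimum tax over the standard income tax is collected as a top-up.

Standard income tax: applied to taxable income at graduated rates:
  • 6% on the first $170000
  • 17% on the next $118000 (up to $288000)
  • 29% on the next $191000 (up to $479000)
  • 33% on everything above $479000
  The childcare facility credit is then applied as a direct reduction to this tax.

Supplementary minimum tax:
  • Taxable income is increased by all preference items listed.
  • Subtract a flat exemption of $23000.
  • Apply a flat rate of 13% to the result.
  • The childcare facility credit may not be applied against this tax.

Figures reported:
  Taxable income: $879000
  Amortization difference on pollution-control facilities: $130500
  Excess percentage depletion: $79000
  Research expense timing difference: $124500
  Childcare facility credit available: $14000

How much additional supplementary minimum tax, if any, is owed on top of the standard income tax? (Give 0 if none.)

$0

Supplementary minimum tax:
  Adjusted income: $879000 + $130500 + $79000 + $124500 = $1213000
  Less exemption $23000 → base $1190000
  $1190000 × 13% = $154700

Standard income tax:
  $170000 × 6% = $10200
  $118000 × 17% = $20060
  $191000 × 29% = $55390
  $400000 × 33% = $132000
  → $217650
  Less childcare facility credit $14000 → $203650

$154700 ≤ $203650, so no add-on is due.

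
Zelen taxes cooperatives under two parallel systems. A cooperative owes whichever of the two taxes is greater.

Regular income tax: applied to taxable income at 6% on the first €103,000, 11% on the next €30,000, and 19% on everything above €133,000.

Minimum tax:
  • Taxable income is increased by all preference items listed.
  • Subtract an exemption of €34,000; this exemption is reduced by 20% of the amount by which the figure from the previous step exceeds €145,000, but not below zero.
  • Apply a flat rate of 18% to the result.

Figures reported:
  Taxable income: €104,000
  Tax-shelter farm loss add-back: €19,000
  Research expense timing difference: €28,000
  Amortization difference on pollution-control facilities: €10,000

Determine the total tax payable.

Minimum tax:
  Adjusted income: €104,000 + €19,000 + €28,000 + €10,000 = €161,000
  Exemption: €34,000 − 20% × (€161,000 − €145,000) = €34,000 − €3,200 = €30,800
  Base: €161,000 − €30,800 = €130,200
  €130,200 × 18% = €23,436

Regular income tax:
  €103,000 × 6% = €6,180
  €1,000 × 11% = €110
  → €6,290

€23,436 > €6,290, so the minimum tax is the binding amount.

€23,436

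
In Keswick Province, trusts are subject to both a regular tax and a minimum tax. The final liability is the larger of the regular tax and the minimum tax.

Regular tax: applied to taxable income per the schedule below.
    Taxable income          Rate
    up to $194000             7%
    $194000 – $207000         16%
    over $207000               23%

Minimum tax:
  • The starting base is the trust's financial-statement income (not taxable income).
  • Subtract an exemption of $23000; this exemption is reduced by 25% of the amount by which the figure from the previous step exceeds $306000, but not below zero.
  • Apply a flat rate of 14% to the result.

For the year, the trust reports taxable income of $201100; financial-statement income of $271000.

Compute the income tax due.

$34720

Regular tax:
  $194000 × 7% = $13580
  $7100 × 16% = $1136
  → $14716

Minimum tax:
  Base (financial-statement income): $271000
  Exemption: $271000 ≤ $306000, so full $23000 applies
  Base: $271000 − $23000 = $248000
  $248000 × 14% = $34720

$34720 > $14716, so the minimum tax is the binding amount.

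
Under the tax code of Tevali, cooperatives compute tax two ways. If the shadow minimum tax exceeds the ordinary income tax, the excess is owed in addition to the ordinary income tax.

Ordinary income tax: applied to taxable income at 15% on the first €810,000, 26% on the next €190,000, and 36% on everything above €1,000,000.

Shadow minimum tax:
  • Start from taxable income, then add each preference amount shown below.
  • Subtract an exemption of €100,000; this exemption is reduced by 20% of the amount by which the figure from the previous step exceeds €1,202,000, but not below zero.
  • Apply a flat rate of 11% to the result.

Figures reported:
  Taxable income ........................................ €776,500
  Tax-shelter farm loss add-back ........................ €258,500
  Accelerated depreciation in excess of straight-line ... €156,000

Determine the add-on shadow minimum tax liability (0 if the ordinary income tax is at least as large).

Shadow minimum tax:
  Adjusted income: €776,500 + €258,500 + €156,000 = €1,191,000
  Exemption: €1,191,000 ≤ €1,202,000, so full €100,000 applies
  Base: €1,191,000 − €100,000 = €1,091,000
  €1,091,000 × 11% = €120,010

Ordinary income tax:
  €776,500 × 15% = €116,475

Excess of shadow minimum tax over ordinary income tax: €120,010 − €116,475 = €3,535.

€3,535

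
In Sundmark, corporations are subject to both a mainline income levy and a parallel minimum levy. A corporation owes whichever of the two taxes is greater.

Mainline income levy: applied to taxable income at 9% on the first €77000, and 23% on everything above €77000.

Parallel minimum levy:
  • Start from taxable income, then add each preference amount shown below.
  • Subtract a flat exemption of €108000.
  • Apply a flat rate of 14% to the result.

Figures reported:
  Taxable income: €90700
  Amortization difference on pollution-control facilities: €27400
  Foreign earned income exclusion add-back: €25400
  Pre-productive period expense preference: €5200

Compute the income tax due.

Parallel minimum levy:
  Adjusted income: €90700 + €27400 + €25400 + €5200 = €148700
  Less exemption €108000 → base €40700
  €40700 × 14% = €5698

Mainline income levy:
  €77000 × 9% = €6930
  €13700 × 23% = €3151
  → €10081

€10081 > €5698, so the mainline income levy governs.

€10081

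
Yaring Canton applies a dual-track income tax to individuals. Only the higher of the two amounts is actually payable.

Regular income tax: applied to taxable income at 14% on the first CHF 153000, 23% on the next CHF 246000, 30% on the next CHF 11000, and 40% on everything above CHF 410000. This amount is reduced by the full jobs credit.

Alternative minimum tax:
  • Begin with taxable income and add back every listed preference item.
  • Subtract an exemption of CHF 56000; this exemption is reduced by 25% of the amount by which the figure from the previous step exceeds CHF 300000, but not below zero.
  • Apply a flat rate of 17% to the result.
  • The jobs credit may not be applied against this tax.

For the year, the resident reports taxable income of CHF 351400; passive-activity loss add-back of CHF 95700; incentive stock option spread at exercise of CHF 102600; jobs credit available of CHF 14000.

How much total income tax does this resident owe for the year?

Regular income tax:
  CHF 153000 × 14% = CHF 21420
  CHF 198400 × 23% = CHF 45632
  → CHF 67052
  Less jobs credit CHF 14000 → CHF 53052

Alternative minimum tax:
  Adjusted income: CHF 351400 + CHF 95700 + CHF 102600 = CHF 549700
  Exemption: 25% × (CHF 549700 − CHF 300000) = CHF 62425 ≥ CHF 56000, so the exemption is fully phased out
  Base: CHF 549700 − CHF 0 = CHF 549700
  CHF 549700 × 17% = CHF 93449

CHF 93449 > CHF 53052, so the alternative minimum tax is the binding amount.

CHF 93449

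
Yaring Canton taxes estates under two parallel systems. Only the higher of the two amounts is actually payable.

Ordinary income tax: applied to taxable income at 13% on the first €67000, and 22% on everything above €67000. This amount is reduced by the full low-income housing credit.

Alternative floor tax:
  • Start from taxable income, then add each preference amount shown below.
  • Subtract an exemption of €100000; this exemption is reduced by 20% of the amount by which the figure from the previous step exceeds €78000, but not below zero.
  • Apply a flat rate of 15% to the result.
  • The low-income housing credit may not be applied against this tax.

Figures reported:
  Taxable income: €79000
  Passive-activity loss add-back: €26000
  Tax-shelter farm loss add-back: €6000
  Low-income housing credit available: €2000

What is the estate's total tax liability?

Ordinary income tax:
  €67000 × 13% = €8710
  €12000 × 22% = €2640
  → €11350
  Less low-income housing credit €2000 → €9350

Alternative floor tax:
  Adjusted income: €79000 + €26000 + €6000 = €111000
  Exemption: €100000 − 20% × (€111000 − €78000) = €100000 − €6600 = €93400
  Base: €111000 − €93400 = €17600
  €17600 × 15% = €2640

€9350 > €2640, so the ordinary income tax governs.

€9350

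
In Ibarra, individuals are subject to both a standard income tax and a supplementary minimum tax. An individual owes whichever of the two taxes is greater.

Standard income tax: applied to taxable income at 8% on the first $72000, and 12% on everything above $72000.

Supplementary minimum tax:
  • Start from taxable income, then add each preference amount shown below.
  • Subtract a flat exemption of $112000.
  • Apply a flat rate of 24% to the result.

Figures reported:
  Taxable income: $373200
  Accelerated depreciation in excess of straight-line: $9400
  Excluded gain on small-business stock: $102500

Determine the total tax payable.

$89544

Standard income tax:
  $72000 × 8% = $5760
  $301200 × 12% = $36144
  → $41904

Supplementary minimum tax:
  Adjusted income: $373200 + $9400 + $102500 = $485100
  Less exemption $112000 → base $373100
  $373100 × 24% = $89544

$89544 > $41904, so the supplementary minimum tax is the binding amount.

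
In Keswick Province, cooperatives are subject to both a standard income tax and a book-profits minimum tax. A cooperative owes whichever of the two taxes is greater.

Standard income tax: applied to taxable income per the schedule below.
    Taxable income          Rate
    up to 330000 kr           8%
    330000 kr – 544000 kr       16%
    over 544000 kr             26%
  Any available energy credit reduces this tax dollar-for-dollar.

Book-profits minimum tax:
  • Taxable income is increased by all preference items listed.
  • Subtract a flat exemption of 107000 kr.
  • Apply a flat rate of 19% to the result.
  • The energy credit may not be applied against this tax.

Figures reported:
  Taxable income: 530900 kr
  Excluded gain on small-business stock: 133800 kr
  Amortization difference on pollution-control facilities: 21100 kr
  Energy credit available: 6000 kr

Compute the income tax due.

109972 kr

Standard income tax:
  330000 kr × 8% = 26400 kr
  200900 kr × 16% = 32144 kr
  → 58544 kr
  Less energy credit 6000 kr → 52544 kr

Book-profits minimum tax:
  Adjusted income: 530900 kr + 133800 kr + 21100 kr = 685800 kr
  Less exemption 107000 kr → base 578800 kr
  578800 kr × 19% = 109972 kr

109972 kr > 52544 kr, so the book-profits minimum tax is the binding amount.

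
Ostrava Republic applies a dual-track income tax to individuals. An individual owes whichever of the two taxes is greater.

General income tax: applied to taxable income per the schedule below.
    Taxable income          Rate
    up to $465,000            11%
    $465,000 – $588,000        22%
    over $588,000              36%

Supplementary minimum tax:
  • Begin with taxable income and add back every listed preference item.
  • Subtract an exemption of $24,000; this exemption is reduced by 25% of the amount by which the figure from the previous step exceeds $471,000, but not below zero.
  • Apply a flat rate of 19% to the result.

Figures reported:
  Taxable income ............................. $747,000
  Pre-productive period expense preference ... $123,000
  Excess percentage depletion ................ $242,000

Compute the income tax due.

General income tax:
  $465,000 × 11% = $51,150
  $123,000 × 22% = $27,060
  $159,000 × 36% = $57,240
  → $135,450

Supplementary minimum tax:
  Adjusted income: $747,000 + $123,000 + $242,000 = $1,112,000
  Exemption: 25% × ($1,112,000 − $471,000) = $160,250 ≥ $24,000, so the exemption is fully phased out
  Base: $1,112,000 − $0 = $1,112,000
  $1,112,000 × 19% = $211,280

$211,280 > $135,450, so the supplementary minimum tax is the binding amount.

$211,280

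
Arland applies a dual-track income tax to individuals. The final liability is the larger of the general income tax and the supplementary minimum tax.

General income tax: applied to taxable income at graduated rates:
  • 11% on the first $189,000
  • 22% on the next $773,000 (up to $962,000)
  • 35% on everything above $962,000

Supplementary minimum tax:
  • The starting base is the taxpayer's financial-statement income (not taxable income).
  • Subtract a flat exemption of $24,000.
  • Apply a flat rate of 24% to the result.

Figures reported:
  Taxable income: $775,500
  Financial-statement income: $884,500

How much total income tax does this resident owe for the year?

General income tax:
  $189,000 × 11% = $20,790
  $586,500 × 22% = $129,030
  → $149,820

Supplementary minimum tax:
  Base (financial-statement income): $884,500
  Less exemption $24,000 → base $860,500
  $860,500 × 24% = $206,520

$206,520 > $149,820, so the supplementary minimum tax is the binding amount.

$206,520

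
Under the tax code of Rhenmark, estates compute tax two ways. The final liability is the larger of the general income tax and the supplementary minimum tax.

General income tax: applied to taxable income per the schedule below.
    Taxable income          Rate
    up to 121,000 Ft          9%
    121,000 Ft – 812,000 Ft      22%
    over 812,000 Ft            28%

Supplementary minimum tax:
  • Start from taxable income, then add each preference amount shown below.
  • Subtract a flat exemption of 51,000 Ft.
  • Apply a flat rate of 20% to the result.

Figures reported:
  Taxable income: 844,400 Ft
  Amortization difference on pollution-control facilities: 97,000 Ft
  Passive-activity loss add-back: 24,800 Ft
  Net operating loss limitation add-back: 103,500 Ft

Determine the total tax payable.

General income tax:
  121,000 Ft × 9% = 10,890 Ft
  691,000 Ft × 22% = 152,020 Ft
  32,400 Ft × 28% = 9,072 Ft
  → 171,982 Ft

Supplementary minimum tax:
  Adjusted income: 844,400 Ft + 97,000 Ft + 24,800 Ft + 103,500 Ft = 1,069,700 Ft
  Less exemption 51,000 Ft → base 1,018,700 Ft
  1,018,700 Ft × 20% = 203,740 Ft

203,740 Ft > 171,982 Ft, so the supplementary minimum tax is the binding amount.

203,740 Ft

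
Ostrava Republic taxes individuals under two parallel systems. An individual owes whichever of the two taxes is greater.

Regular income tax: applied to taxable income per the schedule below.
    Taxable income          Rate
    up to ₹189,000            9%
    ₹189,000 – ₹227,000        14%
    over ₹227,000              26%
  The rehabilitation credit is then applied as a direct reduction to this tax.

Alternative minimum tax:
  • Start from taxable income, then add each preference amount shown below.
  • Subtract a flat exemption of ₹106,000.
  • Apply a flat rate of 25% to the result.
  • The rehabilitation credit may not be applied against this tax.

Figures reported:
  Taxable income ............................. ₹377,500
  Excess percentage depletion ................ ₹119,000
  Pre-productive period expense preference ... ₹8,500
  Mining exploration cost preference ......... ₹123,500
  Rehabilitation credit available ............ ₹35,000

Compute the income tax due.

Regular income tax:
  ₹189,000 × 9% = ₹17,010
  ₹38,000 × 14% = ₹5,320
  ₹150,500 × 26% = ₹39,130
  → ₹61,460
  Less rehabilitation credit ₹35,000 → ₹26,460

Alternative minimum tax:
  Adjusted income: ₹377,500 + ₹119,000 + ₹8,500 + ₹123,500 = ₹628,500
  Less exemption ₹106,000 → base ₹522,500
  ₹522,500 × 25% = ₹130,625

₹130,625 > ₹26,460, so the alternative minimum tax is the binding amount.

₹130,625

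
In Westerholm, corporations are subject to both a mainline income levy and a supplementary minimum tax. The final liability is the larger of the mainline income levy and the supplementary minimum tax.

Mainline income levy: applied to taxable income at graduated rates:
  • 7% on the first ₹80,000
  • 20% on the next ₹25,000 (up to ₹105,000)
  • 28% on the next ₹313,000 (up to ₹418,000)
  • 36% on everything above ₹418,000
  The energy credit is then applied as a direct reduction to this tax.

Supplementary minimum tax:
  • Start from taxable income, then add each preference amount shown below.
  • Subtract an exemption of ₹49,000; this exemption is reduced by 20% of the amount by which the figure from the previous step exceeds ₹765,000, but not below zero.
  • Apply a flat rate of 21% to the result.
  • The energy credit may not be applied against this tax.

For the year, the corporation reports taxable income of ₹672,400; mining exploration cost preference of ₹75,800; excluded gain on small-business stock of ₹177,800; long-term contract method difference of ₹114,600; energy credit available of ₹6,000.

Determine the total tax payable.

Supplementary minimum tax:
  Adjusted income: ₹672,400 + ₹75,800 + ₹177,800 + ₹114,600 = ₹1,040,600
  Exemption: 20% × (₹1,040,600 − ₹765,000) = ₹55,120 ≥ ₹49,000, so the exemption is fully phased out
  Base: ₹1,040,600 − ₹0 = ₹1,040,600
  ₹1,040,600 × 21% = ₹218,526

Mainline income levy:
  ₹80,000 × 7% = ₹5,600
  ₹25,000 × 20% = ₹5,000
  ₹313,000 × 28% = ₹87,640
  ₹254,400 × 36% = ₹91,584
  → ₹189,824
  Less energy credit ₹6,000 → ₹183,824

₹218,526 > ₹183,824, so the supplementary minimum tax is the binding amount.

₹218,526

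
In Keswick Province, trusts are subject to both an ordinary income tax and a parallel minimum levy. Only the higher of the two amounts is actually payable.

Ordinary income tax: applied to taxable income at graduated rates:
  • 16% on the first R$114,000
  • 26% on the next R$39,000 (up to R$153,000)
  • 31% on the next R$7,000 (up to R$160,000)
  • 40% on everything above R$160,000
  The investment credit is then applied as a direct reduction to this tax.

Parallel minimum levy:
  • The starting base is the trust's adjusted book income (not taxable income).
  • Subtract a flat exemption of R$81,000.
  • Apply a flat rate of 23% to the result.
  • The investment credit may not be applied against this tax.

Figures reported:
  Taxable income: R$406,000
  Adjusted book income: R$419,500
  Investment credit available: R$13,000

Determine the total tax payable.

Ordinary income tax:
  R$114,000 × 16% = R$18,240
  R$39,000 × 26% = R$10,140
  R$7,000 × 31% = R$2,170
  R$246,000 × 40% = R$98,400
  → R$128,950
  Less investment credit R$13,000 → R$115,950

Parallel minimum levy:
  Base (adjusted book income): R$419,500
  Less exemption R$81,000 → base R$338,500
  R$338,500 × 23% = R$77,855

R$115,950 > R$77,855, so the ordinary income tax governs.

R$115,950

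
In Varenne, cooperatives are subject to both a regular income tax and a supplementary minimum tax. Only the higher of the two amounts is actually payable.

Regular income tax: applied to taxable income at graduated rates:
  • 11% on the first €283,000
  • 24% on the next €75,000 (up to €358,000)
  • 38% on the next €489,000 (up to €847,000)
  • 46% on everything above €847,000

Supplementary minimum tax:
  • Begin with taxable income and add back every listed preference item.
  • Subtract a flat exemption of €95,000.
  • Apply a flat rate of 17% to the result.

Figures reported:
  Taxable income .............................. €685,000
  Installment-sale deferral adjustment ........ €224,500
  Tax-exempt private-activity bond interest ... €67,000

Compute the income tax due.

Supplementary minimum tax:
  Adjusted income: €685,000 + €224,500 + €67,000 = €976,500
  Less exemption €95,000 → base €881,500
  €881,500 × 17% = €149,855

Regular income tax:
  €283,000 × 11% = €31,130
  €75,000 × 24% = €18,000
  €327,000 × 38% = €124,260
  → €173,390

€173,390 > €149,855, so the regular income tax governs.

€173,390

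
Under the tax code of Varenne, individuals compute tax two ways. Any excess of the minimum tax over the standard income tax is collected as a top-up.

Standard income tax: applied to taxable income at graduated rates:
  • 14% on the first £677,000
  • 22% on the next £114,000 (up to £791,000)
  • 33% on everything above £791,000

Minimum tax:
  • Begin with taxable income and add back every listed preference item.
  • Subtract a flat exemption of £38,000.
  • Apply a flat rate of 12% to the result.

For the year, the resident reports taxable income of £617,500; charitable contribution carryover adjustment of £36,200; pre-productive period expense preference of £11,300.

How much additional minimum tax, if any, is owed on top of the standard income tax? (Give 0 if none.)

Minimum tax:
  Adjusted income: £617,500 + £36,200 + £11,300 = £665,000
  Less exemption £38,000 → base £627,000
  £627,000 × 12% = £75,240

Standard income tax:
  £617,500 × 14% = £86,450

£75,240 ≤ £86,450, so no add-on is due.

£0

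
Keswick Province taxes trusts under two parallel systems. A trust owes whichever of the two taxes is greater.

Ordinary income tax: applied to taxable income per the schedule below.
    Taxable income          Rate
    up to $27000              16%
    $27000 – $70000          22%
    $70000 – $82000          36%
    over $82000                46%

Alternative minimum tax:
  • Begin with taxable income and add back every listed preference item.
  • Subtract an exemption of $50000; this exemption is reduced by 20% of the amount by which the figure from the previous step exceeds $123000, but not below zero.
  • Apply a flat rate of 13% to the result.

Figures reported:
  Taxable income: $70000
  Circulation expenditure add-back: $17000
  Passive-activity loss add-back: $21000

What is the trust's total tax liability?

Alternative minimum tax:
  Adjusted income: $70000 + $17000 + $21000 = $108000
  Exemption: $108000 ≤ $123000, so full $50000 applies
  Base: $108000 − $50000 = $58000
  $58000 × 13% = $7540

Ordinary income tax:
  $27000 × 16% = $4320
  $43000 × 22% = $9460
  → $13780

$13780 > $7540, so the ordinary income tax governs.

$13780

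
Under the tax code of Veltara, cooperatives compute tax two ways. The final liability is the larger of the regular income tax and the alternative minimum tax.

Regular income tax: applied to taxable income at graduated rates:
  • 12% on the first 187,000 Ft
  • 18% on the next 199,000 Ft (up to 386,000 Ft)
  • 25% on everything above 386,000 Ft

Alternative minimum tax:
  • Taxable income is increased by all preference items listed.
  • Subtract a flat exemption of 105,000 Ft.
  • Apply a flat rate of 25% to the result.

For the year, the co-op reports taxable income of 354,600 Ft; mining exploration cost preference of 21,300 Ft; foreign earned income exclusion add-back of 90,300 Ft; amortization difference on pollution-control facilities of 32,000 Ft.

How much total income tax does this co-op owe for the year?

Regular income tax:
  187,000 Ft × 12% = 22,440 Ft
  167,600 Ft × 18% = 30,168 Ft
  → 52,608 Ft

Alternative minimum tax:
  Adjusted income: 354,600 Ft + 21,300 Ft + 90,300 Ft + 32,000 Ft = 498,200 Ft
  Less exemption 105,000 Ft → base 393,200 Ft
  393,200 Ft × 25% = 98,300 Ft

98,300 Ft > 52,608 Ft, so the alternative minimum tax is the binding amount.

98,300 Ft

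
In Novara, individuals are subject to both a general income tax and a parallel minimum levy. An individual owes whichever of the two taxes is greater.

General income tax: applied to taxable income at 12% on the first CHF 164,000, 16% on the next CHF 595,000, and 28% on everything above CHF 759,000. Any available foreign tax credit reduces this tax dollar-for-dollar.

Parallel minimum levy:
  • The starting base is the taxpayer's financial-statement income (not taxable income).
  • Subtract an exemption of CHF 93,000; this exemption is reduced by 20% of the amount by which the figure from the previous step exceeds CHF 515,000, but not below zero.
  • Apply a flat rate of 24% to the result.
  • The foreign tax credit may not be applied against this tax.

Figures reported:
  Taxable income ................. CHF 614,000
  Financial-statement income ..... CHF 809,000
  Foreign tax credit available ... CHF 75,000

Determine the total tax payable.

CHF 185,952

General income tax:
  CHF 164,000 × 12% = CHF 19,680
  CHF 450,000 × 16% = CHF 72,000
  → CHF 91,680
  Less foreign tax credit CHF 75,000 → CHF 16,680

Parallel minimum levy:
  Base (financial-statement income): CHF 809,000
  Exemption: CHF 93,000 − 20% × (CHF 809,000 − CHF 515,000) = CHF 93,000 − CHF 58,800 = CHF 34,200
  Base: CHF 809,000 − CHF 34,200 = CHF 774,800
  CHF 774,800 × 24% = CHF 185,952

CHF 185,952 > CHF 16,680, so the parallel minimum levy is the binding amount.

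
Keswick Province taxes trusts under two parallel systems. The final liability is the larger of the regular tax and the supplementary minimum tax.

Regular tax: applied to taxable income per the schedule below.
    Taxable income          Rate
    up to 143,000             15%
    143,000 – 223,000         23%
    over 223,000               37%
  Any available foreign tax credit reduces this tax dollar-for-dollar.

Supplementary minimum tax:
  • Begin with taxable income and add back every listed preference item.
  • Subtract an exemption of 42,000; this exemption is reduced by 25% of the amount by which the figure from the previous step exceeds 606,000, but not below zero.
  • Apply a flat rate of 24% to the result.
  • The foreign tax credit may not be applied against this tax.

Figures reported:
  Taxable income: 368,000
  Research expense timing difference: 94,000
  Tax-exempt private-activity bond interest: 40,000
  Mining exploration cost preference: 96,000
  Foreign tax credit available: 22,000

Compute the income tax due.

Supplementary minimum tax:
  Adjusted income: 368,000 + 94,000 + 40,000 + 96,000 = 598,000
  Exemption: 598,000 ≤ 606,000, so full 42,000 applies
  Base: 598,000 − 42,000 = 556,000
  556,000 × 24% = 133,440

Regular tax:
  143,000 × 15% = 21,450
  80,000 × 23% = 18,400
  145,000 × 37% = 53,650
  → 93,500
  Less foreign tax credit 22,000 → 71,500

133,440 > 71,500, so the supplementary minimum tax is the binding amount.

133,440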